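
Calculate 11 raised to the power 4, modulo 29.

Step 1: Compute 11^4 mod 29 step by step, reducing modulo 29 at each step.
  11^1 mod 29 = 11
  11^2 mod 29 = (11 * 11) mod 29 = 5
  11^3 mod 29 = (5 * 11) mod 29 = 26
  11^4 mod 29 = (26 * 11) mod 29 = 25
Step 2: Result = 25.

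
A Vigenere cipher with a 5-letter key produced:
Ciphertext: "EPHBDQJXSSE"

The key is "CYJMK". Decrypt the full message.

Step 1: Key 'CYJMK' has length 5. Extended key: CYJMKCYJMKC
Step 2: Decrypt each position:
  E(4) - C(2) = 2 = C
  P(15) - Y(24) = 17 = R
  H(7) - J(9) = 24 = Y
  B(1) - M(12) = 15 = P
  D(3) - K(10) = 19 = T
  Q(16) - C(2) = 14 = O
  J(9) - Y(24) = 11 = L
  X(23) - J(9) = 14 = O
  S(18) - M(12) = 6 = G
  S(18) - K(10) = 8 = I
  E(4) - C(2) = 2 = C
Plaintext: CRYPTOLOGIC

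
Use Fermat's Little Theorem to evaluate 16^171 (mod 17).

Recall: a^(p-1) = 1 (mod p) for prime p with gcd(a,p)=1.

Step 1: Since 17 is prime, by Fermat's Little Theorem: 16^16 = 1 (mod 17).
Step 2: Reduce exponent: 171 mod 16 = 11.
Step 3: So 16^171 = 16^11 (mod 17).
Step 4: 16^11 mod 17 = 16.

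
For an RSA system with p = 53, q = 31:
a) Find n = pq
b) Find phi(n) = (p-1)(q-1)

Step 1: n = p * q = 53 * 31 = 1643.
Step 2: phi(n) = (p-1)(q-1) = 52 * 30 = 1560.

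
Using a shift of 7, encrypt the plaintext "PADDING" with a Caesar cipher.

Step 1: For each letter, shift forward by 7 positions (mod 26).
  P (position 15) -> position (15+7) mod 26 = 22 -> W
  A (position 0) -> position (0+7) mod 26 = 7 -> H
  D (position 3) -> position (3+7) mod 26 = 10 -> K
  D (position 3) -> position (3+7) mod 26 = 10 -> K
  I (position 8) -> position (8+7) mod 26 = 15 -> P
  N (position 13) -> position (13+7) mod 26 = 20 -> U
  G (position 6) -> position (6+7) mod 26 = 13 -> N
Result: WHKKPUN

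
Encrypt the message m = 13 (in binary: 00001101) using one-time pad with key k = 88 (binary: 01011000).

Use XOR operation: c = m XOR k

Step 1: Write out the XOR operation bit by bit:
  Message: 00001101
  Key:     01011000
  XOR:     01010101
Step 2: Convert to decimal: 01010101 = 85.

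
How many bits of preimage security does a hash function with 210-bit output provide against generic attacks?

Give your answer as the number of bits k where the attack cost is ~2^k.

Step 1: The hash has a 210-bit output.
Step 2: Preimage resistance means: given a digest h(x), it should be infeasible to find any input that hashes to it.
With a 210-bit output there are 2^210 possible digests, so a generic brute-force preimage search costs about 2^210 evaluations.
Step 3: Security level = 210 bits.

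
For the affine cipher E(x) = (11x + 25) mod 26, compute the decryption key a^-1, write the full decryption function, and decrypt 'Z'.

Step 1: Find a^-1, the modular inverse of 11 mod 26.
Step 2: We need 11 * a^-1 = 1 (mod 26).
Step 3: 11 * 19 = 209 = 8 * 26 + 1, so a^-1 = 19.
Step 4: D(y) = 19(y - 25) mod 26.
Step 5: Apply to 'Z' (y = 25): D(25) = 19 * (25 - 25) mod 26 = 19 * 0 mod 26 = 0 -> 'A'.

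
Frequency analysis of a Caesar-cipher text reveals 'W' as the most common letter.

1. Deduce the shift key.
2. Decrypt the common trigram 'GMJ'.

Step 1: In English, 'E' is the most frequent letter (12.7%).
Step 2: The most frequent ciphertext letter is 'W' (position 22).
Step 3: Shift = (22 - 4) mod 26 = 18.
Step 4: Decrypt 'GMJ' by shifting back 18:
  G -> O
  M -> U
  J -> R
Step 5: 'GMJ' decrypts to 'OUR'.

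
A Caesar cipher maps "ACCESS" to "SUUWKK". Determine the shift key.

Step 1: Compare first letters: A (position 0) -> S (position 18).
Step 2: Shift = (18 - 0) mod 26 = 18.
The shift value is 18.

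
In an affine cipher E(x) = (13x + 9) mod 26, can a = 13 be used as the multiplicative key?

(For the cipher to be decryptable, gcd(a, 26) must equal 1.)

Step 1: Compute gcd(13, 26).
Step 2: gcd(13, 26) = 13.
Since gcd = 13 != 1, 13 shares a common factor with 26, so it cannot be used.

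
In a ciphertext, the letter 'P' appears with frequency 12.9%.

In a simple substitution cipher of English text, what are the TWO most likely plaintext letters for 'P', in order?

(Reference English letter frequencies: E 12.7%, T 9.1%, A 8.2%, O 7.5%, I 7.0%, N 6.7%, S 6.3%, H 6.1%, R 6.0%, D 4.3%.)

Step 1: Observed frequency of 'P' is 12.9%.
Step 2: Compute distances to each reference frequency and sort:
  E (12.7%): difference = 0.2% <-- BEST
  T (9.1%): difference = 3.8% <-- RUNNER-UP
  A (8.2%): difference = 4.7%
  O (7.5%): difference = 5.4%
  I (7.0%): difference = 5.9%
Step 3: Most likely is 'E' (12.7%, diff 0.2%); second most likely is 'T' (9.1%, diff 3.8%).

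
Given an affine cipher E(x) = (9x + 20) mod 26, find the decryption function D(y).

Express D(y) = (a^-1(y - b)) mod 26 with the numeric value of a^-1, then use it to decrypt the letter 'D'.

Step 1: Find a^-1, the modular inverse of 9 mod 26.
Step 2: We need 9 * a^-1 = 1 (mod 26).
Step 3: 9 * 3 = 27 = 1 * 26 + 1, so a^-1 = 3.
Step 4: D(y) = 3(y - 20) mod 26.
Step 5: Apply to 'D' (y = 3): D(3) = 3 * (3 - 20) mod 26 = 3 * -17 mod 26 = 1 -> 'B'.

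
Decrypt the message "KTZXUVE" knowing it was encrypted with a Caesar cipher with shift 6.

Step 1: Reverse the shift by subtracting 6 from each letter position.
  K (position 10) -> position (10-6) mod 26 = 4 -> E
  T (position 19) -> position (19-6) mod 26 = 13 -> N
  Z (position 25) -> position (25-6) mod 26 = 19 -> T
  X (position 23) -> position (23-6) mod 26 = 17 -> R
  U (position 20) -> position (20-6) mod 26 = 14 -> O
  V (position 21) -> position (21-6) mod 26 = 15 -> P
  E (position 4) -> position (4-6) mod 26 = 24 -> Y
Decrypted message: ENTROPY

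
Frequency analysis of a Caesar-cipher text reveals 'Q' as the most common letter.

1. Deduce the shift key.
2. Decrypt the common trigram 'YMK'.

Step 1: In English, 'E' is the most frequent letter (12.7%).
Step 2: The most frequent ciphertext letter is 'Q' (position 16).
Step 3: Shift = (16 - 4) mod 26 = 12.
Step 4: Decrypt 'YMK' by shifting back 12:
  Y -> M
  M -> A
  K -> Y
Step 5: 'YMK' decrypts to 'MAY'.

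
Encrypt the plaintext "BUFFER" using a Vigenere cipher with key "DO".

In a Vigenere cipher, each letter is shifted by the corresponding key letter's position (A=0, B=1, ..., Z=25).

Step 1: Repeat key to match plaintext length:
  Plaintext: BUFFER
  Key:       DODODO
Step 2: Encrypt each letter:
  B(1) + D(3) = (1+3) mod 26 = 4 = E
  U(20) + O(14) = (20+14) mod 26 = 8 = I
  F(5) + D(3) = (5+3) mod 26 = 8 = I
  F(5) + O(14) = (5+14) mod 26 = 19 = T
  E(4) + D(3) = (4+3) mod 26 = 7 = H
  R(17) + O(14) = (17+14) mod 26 = 5 = F
Ciphertext: EIITHF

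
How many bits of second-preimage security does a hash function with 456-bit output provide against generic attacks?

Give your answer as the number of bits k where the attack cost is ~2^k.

Step 1: The hash has a 456-bit output.
Step 2: Second-preimage resistance means: given a specific input x, it should be infeasible to find a different y with h(y) = h(x).
With a 456-bit output, a generic search for a second preimage costs about 2^456 evaluations (each trial matches the fixed target with probability 2^-456).
Step 3: Security level = 456 bits.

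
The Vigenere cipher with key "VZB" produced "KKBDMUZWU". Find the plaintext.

Step 1: Extend key: VZBVZBVZB
Step 2: Decrypt each letter (c - k) mod 26:
  K(10) - V(21) = (10-21) mod 26 = 15 = P
  K(10) - Z(25) = (10-25) mod 26 = 11 = L
  B(1) - B(1) = (1-1) mod 26 = 0 = A
  D(3) - V(21) = (3-21) mod 26 = 8 = I
  M(12) - Z(25) = (12-25) mod 26 = 13 = N
  U(20) - B(1) = (20-1) mod 26 = 19 = T
  Z(25) - V(21) = (25-21) mod 26 = 4 = E
  W(22) - Z(25) = (22-25) mod 26 = 23 = X
  U(20) - B(1) = (20-1) mod 26 = 19 = T
Plaintext: PLAINTEXT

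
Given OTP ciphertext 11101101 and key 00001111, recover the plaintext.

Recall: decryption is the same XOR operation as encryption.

Step 1: XOR ciphertext with key:
  Ciphertext: 11101101
  Key:        00001111
  XOR:        11100010
Step 2: Plaintext = 11100010 = 226 in decimal.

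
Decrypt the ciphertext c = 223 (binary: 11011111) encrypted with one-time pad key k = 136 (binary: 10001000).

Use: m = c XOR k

Step 1: XOR ciphertext with key:
  Ciphertext: 11011111
  Key:        10001000
  XOR:        01010111
Step 2: Plaintext = 01010111 = 87 in decimal.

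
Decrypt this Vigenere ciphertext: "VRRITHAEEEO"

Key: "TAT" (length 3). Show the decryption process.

Step 1: Key 'TAT' has length 3. Extended key: TATTATTATTA
Step 2: Decrypt each position:
  V(21) - T(19) = 2 = C
  R(17) - A(0) = 17 = R
  R(17) - T(19) = 24 = Y
  I(8) - T(19) = 15 = P
  T(19) - A(0) = 19 = T
  H(7) - T(19) = 14 = O
  A(0) - T(19) = 7 = H
  E(4) - A(0) = 4 = E
  E(4) - T(19) = 11 = L
  E(4) - T(19) = 11 = L
  O(14) - A(0) = 14 = O
Plaintext: CRYPTOHELLO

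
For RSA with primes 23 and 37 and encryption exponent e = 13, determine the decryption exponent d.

Step 1: n = 23 * 37 = 851.
Step 2: phi(n) = 22 * 36 = 792.
Step 3: Find d such that 13 * d = 1 (mod 792).
Step 4: d = 13^(-1) mod 792 = 61.
Verification: 13 * 61 = 793 = 1 * 792 + 1.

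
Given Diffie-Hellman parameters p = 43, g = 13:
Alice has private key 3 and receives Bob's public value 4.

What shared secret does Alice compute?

Step 1: s = B^a mod p = 4^3 mod 43.
  4^1 mod 43 = 4
  4^2 mod 43 = (4 * 4) mod 43 = 16
  4^3 mod 43 = (16 * 4) mod 43 = 21
Result: shared secret = 21.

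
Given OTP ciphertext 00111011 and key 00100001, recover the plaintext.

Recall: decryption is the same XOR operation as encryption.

Step 1: XOR ciphertext with key:
  Ciphertext: 00111011
  Key:        00100001
  XOR:        00011010
Step 2: Plaintext = 00011010 = 26 in decimal.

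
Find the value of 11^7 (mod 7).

Step 1: Compute 11^7 mod 7 step by step, reducing modulo 7 at each step.
  11^1 mod 7 = 4
  11^2 mod 7 = (4 * 11) mod 7 = 2
  11^3 mod 7 = (2 * 11) mod 7 = 1
  11^4 mod 7 = (1 * 11) mod 7 = 4
  11^5 mod 7 = (4 * 11) mod 7 = 2
  11^6 mod 7 = (2 * 11) mod 7 = 1
  11^7 mod 7 = (1 * 11) mod 7 = 4
Step 2: Result = 4.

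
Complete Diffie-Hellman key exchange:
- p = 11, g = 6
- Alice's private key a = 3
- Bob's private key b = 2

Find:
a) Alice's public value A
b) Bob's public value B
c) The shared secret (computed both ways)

Step 1: A = g^a mod p = 6^3 mod 11 = 7.
Step 2: B = g^b mod p = 6^2 mod 11 = 3.
Step 3: Alice computes s = B^a mod p = 3^3 mod 11 = 5.
Step 4: Bob computes s = A^b mod p = 7^2 mod 11 = 5.
Both sides agree: shared secret = 5.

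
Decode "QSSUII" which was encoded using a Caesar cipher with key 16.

Step 1: Reverse the shift by subtracting 16 from each letter position.
  Q (position 16) -> position (16-16) mod 26 = 0 -> A
  S (position 18) -> position (18-16) mod 26 = 2 -> C
  S (position 18) -> position (18-16) mod 26 = 2 -> C
  U (position 20) -> position (20-16) mod 26 = 4 -> E
  I (position 8) -> position (8-16) mod 26 = 18 -> S
  I (position 8) -> position (8-16) mod 26 = 18 -> S
Decrypted message: ACCESS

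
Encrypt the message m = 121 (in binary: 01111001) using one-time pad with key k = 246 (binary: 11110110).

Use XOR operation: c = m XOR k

Step 1: Write out the XOR operation bit by bit:
  Message: 01111001
  Key:     11110110
  XOR:     10001111
Step 2: Convert to decimal: 10001111 = 143.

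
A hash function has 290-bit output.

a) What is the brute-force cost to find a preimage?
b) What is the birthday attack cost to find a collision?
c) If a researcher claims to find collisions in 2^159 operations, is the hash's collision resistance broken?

Step 1: Preimage resistance requires brute-force of 2^290 operations.
Step 2: Collision resistance (birthday bound) = 2^(290/2) = 2^145.
Step 3: The claimed attack costs 2^159 operations.
Step 4: Since 2^159 >= 2^145, the claimed attack is no faster than the generic birthday attack, so this does not break collision resistance.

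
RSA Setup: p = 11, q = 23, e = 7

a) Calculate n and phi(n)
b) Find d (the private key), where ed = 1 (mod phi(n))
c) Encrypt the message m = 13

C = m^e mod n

Step 1: n = 11 * 23 = 253.
Step 2: phi(n) = (11-1)(23-1) = 10 * 22 = 220.
Step 3: Find d = 7^(-1) mod 220 = 63.
  Verify: 7 * 63 = 441 = 1 (mod 220).
Step 4: C = 13^7 mod 253 = 216.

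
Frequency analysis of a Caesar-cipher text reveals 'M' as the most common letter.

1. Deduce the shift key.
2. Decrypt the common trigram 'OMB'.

Step 1: In English, 'E' is the most frequent letter (12.7%).
Step 2: The most frequent ciphertext letter is 'M' (position 12).
Step 3: Shift = (12 - 4) mod 26 = 8.
Step 4: Decrypt 'OMB' by shifting back 8:
  O -> G
  M -> E
  B -> T
Step 5: 'OMB' decrypts to 'GET'.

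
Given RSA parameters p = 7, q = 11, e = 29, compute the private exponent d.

Step 1: n = 7 * 11 = 77.
Step 2: phi(n) = 6 * 10 = 60.
Step 3: Find d such that 29 * d = 1 (mod 60).
Step 4: d = 29^(-1) mod 60 = 29.
Verification: 29 * 29 = 841 = 14 * 60 + 1.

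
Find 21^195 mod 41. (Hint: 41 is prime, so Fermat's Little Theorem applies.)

Step 1: Since 41 is prime, by Fermat's Little Theorem: 21^40 = 1 (mod 41).
Step 2: Reduce exponent: 195 mod 40 = 35.
Step 3: So 21^195 = 21^35 (mod 41).
Step 4: 21^35 mod 41 = 32.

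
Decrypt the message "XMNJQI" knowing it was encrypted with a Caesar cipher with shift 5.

Step 1: Reverse the shift by subtracting 5 from each letter position.
  X (position 23) -> position (23-5) mod 26 = 18 -> S
  M (position 12) -> position (12-5) mod 26 = 7 -> H
  N (position 13) -> position (13-5) mod 26 = 8 -> I
  J (position 9) -> position (9-5) mod 26 = 4 -> E
  Q (position 16) -> position (16-5) mod 26 = 11 -> L
  I (position 8) -> position (8-5) mod 26 = 3 -> D
Decrypted message: SHIELD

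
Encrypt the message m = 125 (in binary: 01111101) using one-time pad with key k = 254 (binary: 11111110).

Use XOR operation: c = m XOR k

Step 1: Write out the XOR operation bit by bit:
  Message: 01111101
  Key:     11111110
  XOR:     10000011
Step 2: Convert to decimal: 10000011 = 131.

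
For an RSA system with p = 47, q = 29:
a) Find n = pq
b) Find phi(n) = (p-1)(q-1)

Step 1: n = p * q = 47 * 29 = 1363.
Step 2: phi(n) = (p-1)(q-1) = 46 * 28 = 1288.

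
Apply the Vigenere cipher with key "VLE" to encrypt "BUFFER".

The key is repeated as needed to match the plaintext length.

Step 1: Repeat key to match plaintext length:
  Plaintext: BUFFER
  Key:       VLEVLE
Step 2: Encrypt each letter:
  B(1) + V(21) = (1+21) mod 26 = 22 = W
  U(20) + L(11) = (20+11) mod 26 = 5 = F
  F(5) + E(4) = (5+4) mod 26 = 9 = J
  F(5) + V(21) = (5+21) mod 26 = 0 = A
  E(4) + L(11) = (4+11) mod 26 = 15 = P
  R(17) + E(4) = (17+4) mod 26 = 21 = V
Ciphertext: WFJAPV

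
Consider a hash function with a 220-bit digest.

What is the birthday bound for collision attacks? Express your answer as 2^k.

Step 1: The birthday paradox gives collision probability ~50% after sqrt(2^n) = 2^(n/2) hashes.
Step 2: For 220-bit output: 2^(220/2) = 2^110.
Step 3: Approximately 2^110 hash computations needed.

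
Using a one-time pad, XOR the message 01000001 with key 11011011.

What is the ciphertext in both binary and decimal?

Step 1: Write out the XOR operation bit by bit:
  Message: 01000001
  Key:     11011011
  XOR:     10011010
Step 2: Convert to decimal: 10011010 = 154.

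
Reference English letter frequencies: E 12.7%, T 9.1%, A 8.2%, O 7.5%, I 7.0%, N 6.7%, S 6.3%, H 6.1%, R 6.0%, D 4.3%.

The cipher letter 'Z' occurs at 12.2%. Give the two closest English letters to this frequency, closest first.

Step 1: Observed frequency of 'Z' is 12.2%.
Step 2: Compute distances to each reference frequency and sort:
  E (12.7%): difference = 0.5% <-- BEST
  T (9.1%): difference = 3.1% <-- RUNNER-UP
  A (8.2%): difference = 4.0%
  O (7.5%): difference = 4.7%
  I (7.0%): difference = 5.2%
Step 3: Most likely is 'E' (12.7%, diff 0.5%); second most likely is 'T' (9.1%, diff 3.1%).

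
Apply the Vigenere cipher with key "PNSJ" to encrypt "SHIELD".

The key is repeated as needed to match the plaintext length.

Step 1: Repeat key to match plaintext length:
  Plaintext: SHIELD
  Key:       PNSJPN
Step 2: Encrypt each letter:
  S(18) + P(15) = (18+15) mod 26 = 7 = H
  H(7) + N(13) = (7+13) mod 26 = 20 = U
  I(8) + S(18) = (8+18) mod 26 = 0 = A
  E(4) + J(9) = (4+9) mod 26 = 13 = N
  L(11) + P(15) = (11+15) mod 26 = 0 = A
  D(3) + N(13) = (3+13) mod 26 = 16 = Q
Ciphertext: HUANAQ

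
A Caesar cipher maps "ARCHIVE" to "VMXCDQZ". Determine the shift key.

Step 1: Compare first letters: A (position 0) -> V (position 21).
Step 2: Shift = (21 - 0) mod 26 = 21.
The shift value is 21.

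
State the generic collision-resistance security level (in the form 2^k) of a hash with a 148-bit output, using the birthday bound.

Step 1: The birthday paradox gives collision probability ~50% after sqrt(2^n) = 2^(n/2) hashes.
Step 2: For 148-bit output: 2^(148/2) = 2^74.
Step 3: Approximately 2^74 hash computations needed.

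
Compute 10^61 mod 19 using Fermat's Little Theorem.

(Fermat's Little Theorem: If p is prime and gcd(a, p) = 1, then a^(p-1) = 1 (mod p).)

Step 1: Since 19 is prime, by Fermat's Little Theorem: 10^18 = 1 (mod 19).
Step 2: Reduce exponent: 61 mod 18 = 7.
Step 3: So 10^61 = 10^7 (mod 19).
Step 4: 10^7 mod 19 = 15.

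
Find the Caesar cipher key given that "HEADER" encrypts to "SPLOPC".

Step 1: Compare first letters: H (position 7) -> S (position 18).
Step 2: Shift = (18 - 7) mod 26 = 11.
The shift value is 11.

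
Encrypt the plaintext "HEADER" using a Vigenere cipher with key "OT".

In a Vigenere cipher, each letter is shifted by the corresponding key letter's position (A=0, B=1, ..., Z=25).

Step 1: Repeat key to match plaintext length:
  Plaintext: HEADER
  Key:       OTOTOT
Step 2: Encrypt each letter:
  H(7) + O(14) = (7+14) mod 26 = 21 = V
  E(4) + T(19) = (4+19) mod 26 = 23 = X
  A(0) + O(14) = (0+14) mod 26 = 14 = O
  D(3) + T(19) = (3+19) mod 26 = 22 = W
  E(4) + O(14) = (4+14) mod 26 = 18 = S
  R(17) + T(19) = (17+19) mod 26 = 10 = K
Ciphertext: VXOWSK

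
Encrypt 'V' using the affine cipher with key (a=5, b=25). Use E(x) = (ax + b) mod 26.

Step 1: Convert 'V' to number: x = 21.
Step 2: E(21) = (5 * 21 + 25) mod 26 = 130 mod 26 = 0.
Step 3: Convert 0 back to letter: A.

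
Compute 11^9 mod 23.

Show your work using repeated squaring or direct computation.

Step 1: Compute 11^9 mod 23 step by step, reducing modulo 23 at each step.
  11^1 mod 23 = 11
  11^2 mod 23 = (11 * 11) mod 23 = 6
  11^3 mod 23 = (6 * 11) mod 23 = 20
  11^4 mod 23 = (20 * 11) mod 23 = 13
  11^5 mod 23 = (13 * 11) mod 23 = 5
  11^6 mod 23 = (5 * 11) mod 23 = 9
  11^7 mod 23 = (9 * 11) mod 23 = 7
  11^8 mod 23 = (7 * 11) mod 23 = 8
  11^9 mod 23 = (8 * 11) mod 23 = 19
Step 2: Result = 19.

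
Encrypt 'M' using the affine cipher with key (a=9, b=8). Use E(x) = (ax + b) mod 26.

Step 1: Convert 'M' to number: x = 12.
Step 2: E(12) = (9 * 12 + 8) mod 26 = 116 mod 26 = 12.
Step 3: Convert 12 back to letter: M.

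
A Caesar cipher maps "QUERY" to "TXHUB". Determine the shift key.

Step 1: Compare first letters: Q (position 16) -> T (position 19).
Step 2: Shift = (19 - 16) mod 26 = 3.
The shift value is 3.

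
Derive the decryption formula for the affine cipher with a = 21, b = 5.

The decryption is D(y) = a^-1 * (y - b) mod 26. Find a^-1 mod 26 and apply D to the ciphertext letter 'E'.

Step 1: Find a^-1, the modular inverse of 21 mod 26.
Step 2: We need 21 * a^-1 = 1 (mod 26).
Step 3: 21 * 5 = 105 = 4 * 26 + 1, so a^-1 = 5.
Step 4: D(y) = 5(y - 5) mod 26.
Step 5: Apply to 'E' (y = 4): D(4) = 5 * (4 - 5) mod 26 = 5 * -1 mod 26 = 21 -> 'V'.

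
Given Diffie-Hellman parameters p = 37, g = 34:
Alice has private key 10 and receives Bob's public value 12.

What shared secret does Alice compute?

Step 1: s = B^a mod p = 12^10 mod 37.
  12^1 mod 37 = 12
  12^2 mod 37 = (12 * 12) mod 37 = 33
  12^3 mod 37 = (33 * 12) mod 37 = 26
  12^4 mod 37 = (26 * 12) mod 37 = 16
  12^5 mod 37 = (16 * 12) mod 37 = 7
  12^6 mod 37 = (7 * 12) mod 37 = 10
  12^7 mod 37 = (10 * 12) mod 37 = 9
  12^8 mod 37 = (9 * 12) mod 37 = 34
  12^9 mod 37 = (34 * 12) mod 37 = 1
  12^10 mod 37 = (1 * 12) mod 37 = 12
Result: shared secret = 12.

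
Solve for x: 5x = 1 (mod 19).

Step 1: We need x such that 5 * x = 1 (mod 19).
Step 2: Using the extended Euclidean algorithm or trial:
  5 * 4 = 20 = 1 * 19 + 1.
Step 3: Since 20 mod 19 = 1, the inverse is x = 4.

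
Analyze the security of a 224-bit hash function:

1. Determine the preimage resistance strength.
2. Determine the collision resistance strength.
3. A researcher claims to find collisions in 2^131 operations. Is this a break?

Step 1: Preimage resistance requires brute-force of 2^224 operations.
Step 2: Collision resistance (birthday bound) = 2^(224/2) = 2^112.
Step 3: The claimed attack costs 2^131 operations.
Step 4: Since 2^131 >= 2^112, the claimed attack is no faster than the generic birthday attack, so this does not break collision resistance.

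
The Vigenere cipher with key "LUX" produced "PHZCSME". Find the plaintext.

Step 1: Extend key: LUXLUXL
Step 2: Decrypt each letter (c - k) mod 26:
  P(15) - L(11) = (15-11) mod 26 = 4 = E
  H(7) - U(20) = (7-20) mod 26 = 13 = N
  Z(25) - X(23) = (25-23) mod 26 = 2 = C
  C(2) - L(11) = (2-11) mod 26 = 17 = R
  S(18) - U(20) = (18-20) mod 26 = 24 = Y
  M(12) - X(23) = (12-23) mod 26 = 15 = P
  E(4) - L(11) = (4-11) mod 26 = 19 = T
Plaintext: ENCRYPT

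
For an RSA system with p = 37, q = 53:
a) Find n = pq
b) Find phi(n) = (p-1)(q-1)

Step 1: n = p * q = 37 * 53 = 1961.
Step 2: phi(n) = (p-1)(q-1) = 36 * 52 = 1872.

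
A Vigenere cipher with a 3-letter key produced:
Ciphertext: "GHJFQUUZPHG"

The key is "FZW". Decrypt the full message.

Step 1: Key 'FZW' has length 3. Extended key: FZWFZWFZWFZ
Step 2: Decrypt each position:
  G(6) - F(5) = 1 = B
  H(7) - Z(25) = 8 = I
  J(9) - W(22) = 13 = N
  F(5) - F(5) = 0 = A
  Q(16) - Z(25) = 17 = R
  U(20) - W(22) = 24 = Y
  U(20) - F(5) = 15 = P
  Z(25) - Z(25) = 0 = A
  P(15) - W(22) = 19 = T
  H(7) - F(5) = 2 = C
  G(6) - Z(25) = 7 = H
Plaintext: BINARYPATCH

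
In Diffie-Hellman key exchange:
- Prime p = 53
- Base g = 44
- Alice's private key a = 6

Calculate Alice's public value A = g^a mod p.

Step 1: A = g^a mod p = 44^6 mod 53.
  44^1 mod 53 = 44
  44^2 mod 53 = (44 * 44) mod 53 = 28
  44^3 mod 53 = (28 * 44) mod 53 = 13
  44^4 mod 53 = (13 * 44) mod 53 = 42
  44^5 mod 53 = (42 * 44) mod 53 = 46
  44^6 mod 53 = (46 * 44) mod 53 = 10
Result: A = 10.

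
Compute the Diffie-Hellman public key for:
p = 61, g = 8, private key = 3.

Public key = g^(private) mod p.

Step 1: A = g^a mod p = 8^3 mod 61.
  8^1 mod 61 = 8
  8^2 mod 61 = (8 * 8) mod 61 = 3
  8^3 mod 61 = (3 * 8) mod 61 = 24
Result: A = 24.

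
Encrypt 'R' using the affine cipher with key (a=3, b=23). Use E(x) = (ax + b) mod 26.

Step 1: Convert 'R' to number: x = 17.
Step 2: E(17) = (3 * 17 + 23) mod 26 = 74 mod 26 = 22.
Step 3: Convert 22 back to letter: W.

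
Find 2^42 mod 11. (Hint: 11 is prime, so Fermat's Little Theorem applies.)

Step 1: Since 11 is prime, by Fermat's Little Theorem: 2^10 = 1 (mod 11).
Step 2: Reduce exponent: 42 mod 10 = 2.
Step 3: So 2^42 = 2^2 (mod 11).
Step 4: 2^2 mod 11 = 4.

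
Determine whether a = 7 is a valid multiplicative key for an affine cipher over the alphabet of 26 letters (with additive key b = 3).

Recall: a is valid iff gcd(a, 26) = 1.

Step 1: Compute gcd(7, 26).
Step 2: gcd(7, 26) = 1.
Since gcd = 1, 7 is coprime with 26, so it is a valid key.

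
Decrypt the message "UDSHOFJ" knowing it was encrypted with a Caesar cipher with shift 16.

Step 1: Reverse the shift by subtracting 16 from each letter position.
  U (position 20) -> position (20-16) mod 26 = 4 -> E
  D (position 3) -> position (3-16) mod 26 = 13 -> N
  S (position 18) -> position (18-16) mod 26 = 2 -> C
  H (position 7) -> position (7-16) mod 26 = 17 -> R
  O (position 14) -> position (14-16) mod 26 = 24 -> Y
  F (position 5) -> position (5-16) mod 26 = 15 -> P
  J (position 9) -> position (9-16) mod 26 = 19 -> T
Decrypted message: ENCRYPT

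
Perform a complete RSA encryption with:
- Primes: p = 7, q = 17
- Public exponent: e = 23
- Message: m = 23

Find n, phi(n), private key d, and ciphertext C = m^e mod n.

Step 1: n = 7 * 17 = 119.
Step 2: phi(n) = (7-1)(17-1) = 6 * 16 = 96.
Step 3: Find d = 23^(-1) mod 96 = 71.
  Verify: 23 * 71 = 1633 = 1 (mod 96).
Step 4: C = 23^23 mod 119 = 116.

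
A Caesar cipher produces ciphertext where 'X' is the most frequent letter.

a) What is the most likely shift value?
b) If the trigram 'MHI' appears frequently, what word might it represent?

Step 1: In English, 'E' is the most frequent letter (12.7%).
Step 2: The most frequent ciphertext letter is 'X' (position 23).
Step 3: Shift = (23 - 4) mod 26 = 19.
Step 4: Decrypt 'MHI' by shifting back 19:
  M -> T
  H -> O
  I -> P
Step 5: 'MHI' decrypts to 'TOP'.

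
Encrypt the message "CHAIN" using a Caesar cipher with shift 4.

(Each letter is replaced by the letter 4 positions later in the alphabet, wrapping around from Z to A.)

Step 1: For each letter, shift forward by 4 positions (mod 26).
  C (position 2) -> position (2+4) mod 26 = 6 -> G
  H (position 7) -> position (7+4) mod 26 = 11 -> L
  A (position 0) -> position (0+4) mod 26 = 4 -> E
  I (position 8) -> position (8+4) mod 26 = 12 -> M
  N (position 13) -> position (13+4) mod 26 = 17 -> R
Result: GLEMR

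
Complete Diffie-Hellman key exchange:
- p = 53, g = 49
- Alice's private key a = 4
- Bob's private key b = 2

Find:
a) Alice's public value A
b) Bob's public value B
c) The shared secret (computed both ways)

Step 1: A = g^a mod p = 49^4 mod 53 = 44.
Step 2: B = g^b mod p = 49^2 mod 53 = 16.
Step 3: Alice computes s = B^a mod p = 16^4 mod 53 = 28.
Step 4: Bob computes s = A^b mod p = 44^2 mod 53 = 28.
Both sides agree: shared secret = 28.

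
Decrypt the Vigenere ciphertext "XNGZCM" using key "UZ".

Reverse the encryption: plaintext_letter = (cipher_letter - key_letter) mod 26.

Step 1: Extend key: UZUZUZ
Step 2: Decrypt each letter (c - k) mod 26:
  X(23) - U(20) = (23-20) mod 26 = 3 = D
  N(13) - Z(25) = (13-25) mod 26 = 14 = O
  G(6) - U(20) = (6-20) mod 26 = 12 = M
  Z(25) - Z(25) = (25-25) mod 26 = 0 = A
  C(2) - U(20) = (2-20) mod 26 = 8 = I
  M(12) - Z(25) = (12-25) mod 26 = 13 = N
Plaintext: DOMAIN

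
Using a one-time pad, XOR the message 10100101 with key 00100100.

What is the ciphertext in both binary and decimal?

Step 1: Write out the XOR operation bit by bit:
  Message: 10100101
  Key:     00100100
  XOR:     10000001
Step 2: Convert to decimal: 10000001 = 129.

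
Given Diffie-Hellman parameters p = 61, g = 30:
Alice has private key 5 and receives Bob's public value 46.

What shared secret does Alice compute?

Step 1: s = B^a mod p = 46^5 mod 61.
  46^1 mod 61 = 46
  46^2 mod 61 = (46 * 46) mod 61 = 42
  46^3 mod 61 = (42 * 46) mod 61 = 41
  46^4 mod 61 = (41 * 46) mod 61 = 56
  46^5 mod 61 = (56 * 46) mod 61 = 14
Result: shared secret = 14.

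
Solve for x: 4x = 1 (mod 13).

Step 1: We need x such that 4 * x = 1 (mod 13).
Step 2: Using the extended Euclidean algorithm or trial:
  4 * 10 = 40 = 3 * 13 + 1.
Step 3: Since 40 mod 13 = 1, the inverse is x = 10.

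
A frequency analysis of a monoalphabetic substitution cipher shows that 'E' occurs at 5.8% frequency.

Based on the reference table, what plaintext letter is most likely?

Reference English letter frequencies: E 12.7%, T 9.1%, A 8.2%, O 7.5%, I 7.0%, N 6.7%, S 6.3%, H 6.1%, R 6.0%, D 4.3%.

Step 1: The observed frequency is 5.8%.
Step 2: Compare with English frequencies:
  E: 12.7% (difference: 6.9%)
  T: 9.1% (difference: 3.3%)
  A: 8.2% (difference: 2.4%)
  O: 7.5% (difference: 1.7%)
  I: 7.0% (difference: 1.2%)
  N: 6.7% (difference: 0.9%)
  S: 6.3% (difference: 0.5%)
  H: 6.1% (difference: 0.3%)
  R: 6.0% (difference: 0.2%) <-- closest
  D: 4.3% (difference: 1.5%)
Step 3: 'E' most likely represents 'R' (frequency 6.0%).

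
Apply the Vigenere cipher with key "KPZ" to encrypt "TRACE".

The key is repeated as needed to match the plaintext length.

Step 1: Repeat key to match plaintext length:
  Plaintext: TRACE
  Key:       KPZKP
Step 2: Encrypt each letter:
  T(19) + K(10) = (19+10) mod 26 = 3 = D
  R(17) + P(15) = (17+15) mod 26 = 6 = G
  A(0) + Z(25) = (0+25) mod 26 = 25 = Z
  C(2) + K(10) = (2+10) mod 26 = 12 = M
  E(4) + P(15) = (4+15) mod 26 = 19 = T
Ciphertext: DGZMT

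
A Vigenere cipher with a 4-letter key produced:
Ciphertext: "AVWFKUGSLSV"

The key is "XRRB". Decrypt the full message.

Step 1: Key 'XRRB' has length 4. Extended key: XRRBXRRBXRR
Step 2: Decrypt each position:
  A(0) - X(23) = 3 = D
  V(21) - R(17) = 4 = E
  W(22) - R(17) = 5 = F
  F(5) - B(1) = 4 = E
  K(10) - X(23) = 13 = N
  U(20) - R(17) = 3 = D
  G(6) - R(17) = 15 = P
  S(18) - B(1) = 17 = R
  L(11) - X(23) = 14 = O
  S(18) - R(17) = 1 = B
  V(21) - R(17) = 4 = E
Plaintext: DEFENDPROBE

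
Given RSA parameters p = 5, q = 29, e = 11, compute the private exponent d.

Step 1: n = 5 * 29 = 145.
Step 2: phi(n) = 4 * 28 = 112.
Step 3: Find d such that 11 * d = 1 (mod 112).
Step 4: d = 11^(-1) mod 112 = 51.
Verification: 11 * 51 = 561 = 5 * 112 + 1.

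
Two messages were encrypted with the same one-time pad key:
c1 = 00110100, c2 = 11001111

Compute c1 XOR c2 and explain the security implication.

Step 1: c1 XOR c2 = (m1 XOR k) XOR (m2 XOR k).
Step 2: By XOR associativity/commutativity: = m1 XOR m2 XOR k XOR k = m1 XOR m2.
Step 3: 00110100 XOR 11001111 = 11111011 = 251.
Step 4: The key cancels out! An attacker learns m1 XOR m2 = 251, revealing the relationship between plaintexts.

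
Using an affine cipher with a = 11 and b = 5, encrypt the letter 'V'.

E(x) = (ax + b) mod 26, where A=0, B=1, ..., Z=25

Step 1: Convert 'V' to number: x = 21.
Step 2: E(21) = (11 * 21 + 5) mod 26 = 236 mod 26 = 2.
Step 3: Convert 2 back to letter: C.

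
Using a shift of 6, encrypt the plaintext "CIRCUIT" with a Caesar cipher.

Step 1: For each letter, shift forward by 6 positions (mod 26).
  C (position 2) -> position (2+6) mod 26 = 8 -> I
  I (position 8) -> position (8+6) mod 26 = 14 -> O
  R (position 17) -> position (17+6) mod 26 = 23 -> X
  C (position 2) -> position (2+6) mod 26 = 8 -> I
  U (position 20) -> position (20+6) mod 26 = 0 -> A
  I (position 8) -> position (8+6) mod 26 = 14 -> O
  T (position 19) -> position (19+6) mod 26 = 25 -> Z
Result: IOXIAOZ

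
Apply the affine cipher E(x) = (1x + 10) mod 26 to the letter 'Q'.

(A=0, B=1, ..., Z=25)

Step 1: Convert 'Q' to number: x = 16.
Step 2: E(16) = (1 * 16 + 10) mod 26 = 26 mod 26 = 0.
Step 3: Convert 0 back to letter: A.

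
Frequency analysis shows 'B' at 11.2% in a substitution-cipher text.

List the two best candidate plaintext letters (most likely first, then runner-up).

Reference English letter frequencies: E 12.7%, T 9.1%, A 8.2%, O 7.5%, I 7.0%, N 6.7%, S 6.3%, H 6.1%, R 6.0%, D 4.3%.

Step 1: Observed frequency of 'B' is 11.2%.
Step 2: Compute distances to each reference frequency and sort:
  E (12.7%): difference = 1.5% <-- BEST
  T (9.1%): difference = 2.1% <-- RUNNER-UP
  A (8.2%): difference = 3.0%
  O (7.5%): difference = 3.7%
  I (7.0%): difference = 4.2%
Step 3: Most likely is 'E' (12.7%, diff 1.5%); second most likely is 'T' (9.1%, diff 2.1%).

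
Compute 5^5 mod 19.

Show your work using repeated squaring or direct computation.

Step 1: Compute 5^5 mod 19 step by step, reducing modulo 19 at each step.
  5^1 mod 19 = 5
  5^2 mod 19 = (5 * 5) mod 19 = 6
  5^3 mod 19 = (6 * 5) mod 19 = 11
  5^4 mod 19 = (11 * 5) mod 19 = 17
  5^5 mod 19 = (17 * 5) mod 19 = 9
Step 2: Result = 9.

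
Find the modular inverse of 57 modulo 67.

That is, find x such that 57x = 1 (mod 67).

Step 1: We need x such that 57 * x = 1 (mod 67).
Step 2: Using the extended Euclidean algorithm or trial:
  57 * 20 = 1140 = 17 * 67 + 1.
Step 3: Since 1140 mod 67 = 1, the inverse is x = 20.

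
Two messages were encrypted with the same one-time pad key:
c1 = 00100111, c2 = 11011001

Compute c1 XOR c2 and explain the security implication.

Step 1: c1 XOR c2 = (m1 XOR k) XOR (m2 XOR k).
Step 2: By XOR associativity/commutativity: = m1 XOR m2 XOR k XOR k = m1 XOR m2.
Step 3: 00100111 XOR 11011001 = 11111110 = 254.
Step 4: The key cancels out! An attacker learns m1 XOR m2 = 254, revealing the relationship between plaintexts.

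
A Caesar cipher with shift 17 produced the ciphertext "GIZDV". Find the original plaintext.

Step 1: Reverse the shift by subtracting 17 from each letter position.
  G (position 6) -> position (6-17) mod 26 = 15 -> P
  I (position 8) -> position (8-17) mod 26 = 17 -> R
  Z (position 25) -> position (25-17) mod 26 = 8 -> I
  D (position 3) -> position (3-17) mod 26 = 12 -> M
  V (position 21) -> position (21-17) mod 26 = 4 -> E
Decrypted message: PRIME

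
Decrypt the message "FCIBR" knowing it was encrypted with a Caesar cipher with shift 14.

Step 1: Reverse the shift by subtracting 14 from each letter position.
  F (position 5) -> position (5-14) mod 26 = 17 -> R
  C (position 2) -> position (2-14) mod 26 = 14 -> O
  I (position 8) -> position (8-14) mod 26 = 20 -> U
  B (position 1) -> position (1-14) mod 26 = 13 -> N
  R (position 17) -> position (17-14) mod 26 = 3 -> D
Decrypted message: ROUND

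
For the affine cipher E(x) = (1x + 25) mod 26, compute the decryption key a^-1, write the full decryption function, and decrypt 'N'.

Step 1: Find a^-1, the modular inverse of 1 mod 26.
Step 2: We need 1 * a^-1 = 1 (mod 26).
Step 3: 1 * 1 = 1 = 0 * 26 + 1, so a^-1 = 1.
Step 4: D(y) = 1(y - 25) mod 26.
Step 5: Apply to 'N' (y = 13): D(13) = 1 * (13 - 25) mod 26 = 1 * -12 mod 26 = 14 -> 'O'.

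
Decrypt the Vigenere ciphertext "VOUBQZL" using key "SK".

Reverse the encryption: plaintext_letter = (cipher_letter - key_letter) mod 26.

Step 1: Extend key: SKSKSKS
Step 2: Decrypt each letter (c - k) mod 26:
  V(21) - S(18) = (21-18) mod 26 = 3 = D
  O(14) - K(10) = (14-10) mod 26 = 4 = E
  U(20) - S(18) = (20-18) mod 26 = 2 = C
  B(1) - K(10) = (1-10) mod 26 = 17 = R
  Q(16) - S(18) = (16-18) mod 26 = 24 = Y
  Z(25) - K(10) = (25-10) mod 26 = 15 = P
  L(11) - S(18) = (11-18) mod 26 = 19 = T
Plaintext: DECRYPT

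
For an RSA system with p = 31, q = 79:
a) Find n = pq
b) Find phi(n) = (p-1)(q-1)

Step 1: n = p * q = 31 * 79 = 2449.
Step 2: phi(n) = (p-1)(q-1) = 30 * 78 = 2340.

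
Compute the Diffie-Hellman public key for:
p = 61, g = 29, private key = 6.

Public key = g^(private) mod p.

Step 1: A = g^a mod p = 29^6 mod 61.
  29^1 mod 61 = 29
  29^2 mod 61 = (29 * 29) mod 61 = 48
  29^3 mod 61 = (48 * 29) mod 61 = 50
  29^4 mod 61 = (50 * 29) mod 61 = 47
  29^5 mod 61 = (47 * 29) mod 61 = 21
  29^6 mod 61 = (21 * 29) mod 61 = 60
Result: A = 60.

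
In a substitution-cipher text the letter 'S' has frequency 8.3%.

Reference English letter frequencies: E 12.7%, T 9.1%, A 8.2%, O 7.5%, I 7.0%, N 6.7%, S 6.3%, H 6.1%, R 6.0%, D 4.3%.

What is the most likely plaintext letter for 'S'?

Step 1: The observed frequency is 8.3%.
Step 2: Compare with English frequencies:
  E: 12.7% (difference: 4.4%)
  T: 9.1% (difference: 0.8%)
  A: 8.2% (difference: 0.1%) <-- closest
  O: 7.5% (difference: 0.8%)
  I: 7.0% (difference: 1.3%)
  N: 6.7% (difference: 1.6%)
  S: 6.3% (difference: 2.0%)
  H: 6.1% (difference: 2.2%)
  R: 6.0% (difference: 2.3%)
  D: 4.3% (difference: 4.0%)
Step 3: 'S' most likely represents 'A' (frequency 8.2%).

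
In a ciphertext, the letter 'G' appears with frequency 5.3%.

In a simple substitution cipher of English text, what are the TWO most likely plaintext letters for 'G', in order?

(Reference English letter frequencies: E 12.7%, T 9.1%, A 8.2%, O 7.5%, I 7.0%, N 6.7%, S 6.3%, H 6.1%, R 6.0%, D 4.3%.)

Step 1: Observed frequency of 'G' is 5.3%.
Step 2: Compute distances to each reference frequency and sort:
  R (6.0%): difference = 0.7% <-- BEST
  H (6.1%): difference = 0.8% <-- RUNNER-UP
  S (6.3%): difference = 1.0%
  D (4.3%): difference = 1.0%
  N (6.7%): difference = 1.4%
Step 3: Most likely is 'R' (6.0%, diff 0.7%); second most likely is 'H' (6.1%, diff 0.8%).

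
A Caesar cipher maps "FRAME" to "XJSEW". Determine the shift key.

Step 1: Compare first letters: F (position 5) -> X (position 23).
Step 2: Shift = (23 - 5) mod 26 = 18.
The shift value is 18.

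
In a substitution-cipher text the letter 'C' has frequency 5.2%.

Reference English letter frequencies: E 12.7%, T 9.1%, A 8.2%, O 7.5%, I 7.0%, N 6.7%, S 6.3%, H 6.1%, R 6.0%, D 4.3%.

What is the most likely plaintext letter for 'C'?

Step 1: The observed frequency is 5.2%.
Step 2: Compare with English frequencies:
  E: 12.7% (difference: 7.5%)
  T: 9.1% (difference: 3.9%)
  A: 8.2% (difference: 3.0%)
  O: 7.5% (difference: 2.3%)
  I: 7.0% (difference: 1.8%)
  N: 6.7% (difference: 1.5%)
  S: 6.3% (difference: 1.1%)
  H: 6.1% (difference: 0.9%)
  R: 6.0% (difference: 0.8%) <-- closest
  D: 4.3% (difference: 0.9%)
Step 3: 'C' most likely represents 'R' (frequency 6.0%).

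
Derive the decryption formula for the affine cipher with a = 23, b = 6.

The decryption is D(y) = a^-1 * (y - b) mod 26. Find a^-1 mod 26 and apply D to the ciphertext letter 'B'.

Step 1: Find a^-1, the modular inverse of 23 mod 26.
Step 2: We need 23 * a^-1 = 1 (mod 26).
Step 3: 23 * 17 = 391 = 15 * 26 + 1, so a^-1 = 17.
Step 4: D(y) = 17(y - 6) mod 26.
Step 5: Apply to 'B' (y = 1): D(1) = 17 * (1 - 6) mod 26 = 17 * -5 mod 26 = 19 -> 'T'.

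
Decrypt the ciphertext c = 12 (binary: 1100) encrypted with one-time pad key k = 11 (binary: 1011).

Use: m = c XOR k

Step 1: XOR ciphertext with key:
  Ciphertext: 1100
  Key:        1011
  XOR:        0111
Step 2: Plaintext = 0111 = 7 in decimal.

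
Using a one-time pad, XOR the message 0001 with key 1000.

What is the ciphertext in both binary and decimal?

Step 1: Write out the XOR operation bit by bit:
  Message: 0001
  Key:     1000
  XOR:     1001
Step 2: Convert to decimal: 1001 = 9.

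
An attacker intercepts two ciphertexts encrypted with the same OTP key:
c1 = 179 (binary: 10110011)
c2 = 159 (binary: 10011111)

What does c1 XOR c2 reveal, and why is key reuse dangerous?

Step 1: c1 XOR c2 = (m1 XOR k) XOR (m2 XOR k).
Step 2: By XOR associativity/commutativity: = m1 XOR m2 XOR k XOR k = m1 XOR m2.
Step 3: 10110011 XOR 10011111 = 00101100 = 44.
Step 4: The key cancels out! An attacker learns m1 XOR m2 = 44, revealing the relationship between plaintexts.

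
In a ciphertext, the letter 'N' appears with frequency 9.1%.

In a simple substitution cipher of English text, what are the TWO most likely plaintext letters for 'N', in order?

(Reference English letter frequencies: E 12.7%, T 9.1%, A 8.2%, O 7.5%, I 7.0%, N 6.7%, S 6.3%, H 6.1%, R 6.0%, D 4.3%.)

Step 1: Observed frequency of 'N' is 9.1%.
Step 2: Compute distances to each reference frequency and sort:
  T (9.1%): difference = 0.0% <-- BEST
  A (8.2%): difference = 0.9% <-- RUNNER-UP
  O (7.5%): difference = 1.6%
  I (7.0%): difference = 2.1%
  N (6.7%): difference = 2.4%
Step 3: Most likely is 'T' (9.1%, diff 0.0%); second most likely is 'A' (8.2%, diff 0.9%).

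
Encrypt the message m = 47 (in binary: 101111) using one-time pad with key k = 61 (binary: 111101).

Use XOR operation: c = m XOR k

Step 1: Write out the XOR operation bit by bit:
  Message: 101111
  Key:     111101
  XOR:     010010
Step 2: Convert to decimal: 010010 = 18.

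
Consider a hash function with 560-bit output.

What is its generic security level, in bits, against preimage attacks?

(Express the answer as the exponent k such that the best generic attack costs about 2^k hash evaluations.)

Step 1: The hash has a 560-bit output.
Step 2: Preimage resistance means: given a digest h(x), it should be infeasible to find any input that hashes to it.
With a 560-bit output there are 2^560 possible digests, so a generic brute-force preimage search costs about 2^560 evaluations.
Step 3: Security level = 560 bits.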